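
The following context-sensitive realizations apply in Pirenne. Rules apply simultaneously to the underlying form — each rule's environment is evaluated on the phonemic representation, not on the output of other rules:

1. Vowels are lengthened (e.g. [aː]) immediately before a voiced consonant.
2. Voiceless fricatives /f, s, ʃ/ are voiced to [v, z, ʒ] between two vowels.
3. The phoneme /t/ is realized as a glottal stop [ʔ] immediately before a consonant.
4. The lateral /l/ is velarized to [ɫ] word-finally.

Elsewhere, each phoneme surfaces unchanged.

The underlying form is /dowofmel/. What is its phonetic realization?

[doːwofmeːɫ]

/d/ stays [d].
Rule 1 applies to /o/ (between /d/ and /w/: before a voiced consonant) → [oː].
/w/ — not in any rule's target class → [w].
/o/ (between /w/ and /f/) fails the environment for rule 1, so it stays [o].
/f/ (between /o/ and /m/): rule 2 targets it, but not between two vowels → unchanged [f].
/m/ — not in any rule's target class → [m].
/e/ (between /m/ and /l/) occurs before a voiced consonant → [eː] by rule 1.
Rule 4 applies to /l/ (word-final: word-finally) → [ɫ].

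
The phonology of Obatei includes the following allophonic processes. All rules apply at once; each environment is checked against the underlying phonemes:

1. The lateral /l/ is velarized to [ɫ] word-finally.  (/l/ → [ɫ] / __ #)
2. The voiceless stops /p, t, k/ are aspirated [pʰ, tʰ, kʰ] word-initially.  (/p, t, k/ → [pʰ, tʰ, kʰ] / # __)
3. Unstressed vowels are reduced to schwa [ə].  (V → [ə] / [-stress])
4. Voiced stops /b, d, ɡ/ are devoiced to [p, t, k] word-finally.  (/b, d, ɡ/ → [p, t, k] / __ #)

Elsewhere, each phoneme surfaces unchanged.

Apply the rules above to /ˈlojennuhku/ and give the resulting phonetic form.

[ˈlojənnəhkə]

/l/ (word-initial): rule 1 targets it, but not word-finally → unchanged [l].
/o/ (between /l/ and /j/) fails the environment for rule 3, so it stays [o].
/j/ (between /o/ and /e/): no rule targets it → [j].
Rule 3 applies to /e/ (between /j/ and /n/: in an unstressed syllable) → [ə].
/n/ stays [n].
/n/ — not in any rule's target class → [n].
Rule 3 applies to /u/ (between /n/ and /h/: in an unstressed syllable) → [ə].
/h/ — not in any rule's target class → [h].
/k/ (between /h/ and /u/): rule 2 targets it, but not word-initially → unchanged [k].
/u/ (word-final): in an unstressed syllable, so rule 3 applies → [ə].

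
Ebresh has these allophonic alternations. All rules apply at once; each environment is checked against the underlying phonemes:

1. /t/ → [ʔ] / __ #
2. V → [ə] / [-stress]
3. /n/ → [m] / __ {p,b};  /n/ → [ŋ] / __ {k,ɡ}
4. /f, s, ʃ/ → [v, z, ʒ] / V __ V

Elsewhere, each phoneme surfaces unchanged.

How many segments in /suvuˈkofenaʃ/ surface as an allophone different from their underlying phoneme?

Segments that undergo a rule: /u/ → [ə] (rule 2); /u/ → [ə] (rule 2); /f/ → [v] (rule 4); /e/ → [ə] (rule 2); /a/ → [ə] (rule 2).
All other segments surface unchanged.

5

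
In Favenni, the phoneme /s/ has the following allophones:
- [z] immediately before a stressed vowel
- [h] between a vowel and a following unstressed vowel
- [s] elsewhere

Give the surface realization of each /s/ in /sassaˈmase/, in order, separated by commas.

[s], [s], [s], [h]

Occurrence 1 (position 1): no conditioning environment matches → elsewhere allophone [s].
Occurrence 2 (position 3): no conditioning environment matches → elsewhere allophone [s].
Occurrence 3 (position 4): no conditioning environment matches → elsewhere allophone [s].
Occurrence 4 (position 8): between a vowel and a following unstressed vowel → [h].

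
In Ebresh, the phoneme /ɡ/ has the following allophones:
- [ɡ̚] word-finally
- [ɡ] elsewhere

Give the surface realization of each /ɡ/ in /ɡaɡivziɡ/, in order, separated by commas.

Occurrence 1 (position 1): no conditioning environment matches → elsewhere allophone [ɡ].
Occurrence 2 (position 3): no conditioning environment matches → elsewhere allophone [ɡ].
Occurrence 3 (position 8): word-finally → [ɡ̚].

[ɡ], [ɡ], [ɡ̚]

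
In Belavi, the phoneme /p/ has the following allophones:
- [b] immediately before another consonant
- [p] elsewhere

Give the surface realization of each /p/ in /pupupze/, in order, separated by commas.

[p], [p], [b]

Occurrence 1 (position 1): no conditioning environment matches → elsewhere allophone [p].
Occurrence 2 (position 3): no conditioning environment matches → elsewhere allophone [p].
Occurrence 3 (position 5): immediately before another consonant → [b].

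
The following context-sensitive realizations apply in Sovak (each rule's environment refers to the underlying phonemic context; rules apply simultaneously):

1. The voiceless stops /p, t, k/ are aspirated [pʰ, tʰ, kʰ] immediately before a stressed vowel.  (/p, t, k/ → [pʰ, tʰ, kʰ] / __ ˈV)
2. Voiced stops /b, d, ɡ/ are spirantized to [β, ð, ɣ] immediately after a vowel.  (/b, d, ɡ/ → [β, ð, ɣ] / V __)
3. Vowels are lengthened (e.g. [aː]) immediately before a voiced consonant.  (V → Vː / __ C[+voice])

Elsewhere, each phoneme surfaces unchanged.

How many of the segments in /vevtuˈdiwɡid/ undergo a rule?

Segments that undergo a rule: /e/ → [eː] (rule 3); /u/ → [uː] (rule 3); /d/ → [ð] (rule 2); /i/ → [iː] (rule 3); /i/ → [iː] (rule 3); /d/ → [ð] (rule 2).
All other segments surface unchanged.

6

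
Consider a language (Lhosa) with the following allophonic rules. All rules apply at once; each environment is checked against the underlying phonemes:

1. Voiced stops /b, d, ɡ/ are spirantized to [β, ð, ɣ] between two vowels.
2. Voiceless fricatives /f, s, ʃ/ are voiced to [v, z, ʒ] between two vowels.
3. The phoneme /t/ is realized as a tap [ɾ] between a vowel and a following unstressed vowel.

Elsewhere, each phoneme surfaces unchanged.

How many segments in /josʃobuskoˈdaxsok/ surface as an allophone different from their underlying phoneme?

Segments that undergo a rule: /b/ → [β] (rule 1); /d/ → [ð] (rule 1).
All other segments surface unchanged.

2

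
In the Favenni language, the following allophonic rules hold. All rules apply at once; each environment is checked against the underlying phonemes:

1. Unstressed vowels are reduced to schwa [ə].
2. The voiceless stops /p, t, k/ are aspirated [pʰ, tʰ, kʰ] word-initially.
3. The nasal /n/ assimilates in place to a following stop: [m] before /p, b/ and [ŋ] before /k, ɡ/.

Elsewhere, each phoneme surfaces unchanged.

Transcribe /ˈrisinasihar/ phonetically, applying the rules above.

/i/ (between /r/ and /s/): rule 1 targets it, but not in an unstressed syllable → unchanged [i].
/i/ (between /s/ and /n/) occurs in an unstressed syllable → [ə] by rule 1.
/n/ (between /i/ and /a/) fails the environment for rule 3, so it stays [n].
/a/ (between /n/ and /s/): in an unstressed syllable, so rule 1 applies → [ə].
/i/ meets the environment for rule 1 (in an unstressed syllable) → [ə].
/a/ (between /h/ and /r/) occurs in an unstressed syllable → [ə] by rule 1.

[ˈrisənəsəhər]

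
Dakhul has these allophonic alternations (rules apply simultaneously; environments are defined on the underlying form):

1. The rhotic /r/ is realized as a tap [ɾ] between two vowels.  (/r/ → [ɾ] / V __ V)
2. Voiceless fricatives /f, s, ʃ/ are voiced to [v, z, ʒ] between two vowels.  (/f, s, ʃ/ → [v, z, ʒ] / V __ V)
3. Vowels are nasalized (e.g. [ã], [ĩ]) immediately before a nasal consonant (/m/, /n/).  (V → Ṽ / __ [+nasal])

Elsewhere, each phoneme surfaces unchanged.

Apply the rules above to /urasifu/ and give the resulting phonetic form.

/u/ (word-initial) fails the environment for rule 3, so it stays [u].
/r/ (between /u/ and /a/): between two vowels, so rule 1 applies → [ɾ].
/a/ — between /r/ and /s/; rule 3 does not apply here → [a].
Rule 2 applies to /s/ (between /a/ and /i/: between two vowels) → [z].
/i/ (between /s/ and /f/): rule 3 targets it, but not before a nasal consonant → unchanged [i].
/f/ meets the environment for rule 2 (between two vowels) → [v].
/u/ — word-final; rule 3 does not apply here → [u].

[uɾazivu]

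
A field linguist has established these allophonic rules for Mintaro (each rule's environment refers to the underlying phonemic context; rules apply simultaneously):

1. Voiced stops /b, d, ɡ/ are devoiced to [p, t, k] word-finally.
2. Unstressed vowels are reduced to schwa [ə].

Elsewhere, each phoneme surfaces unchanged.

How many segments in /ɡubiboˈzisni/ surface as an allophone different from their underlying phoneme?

4

Segments that undergo a rule: /u/ → [ə] (rule 2); /i/ → [ə] (rule 2); /o/ → [ə] (rule 2); /i/ → [ə] (rule 2).
All other segments surface unchanged.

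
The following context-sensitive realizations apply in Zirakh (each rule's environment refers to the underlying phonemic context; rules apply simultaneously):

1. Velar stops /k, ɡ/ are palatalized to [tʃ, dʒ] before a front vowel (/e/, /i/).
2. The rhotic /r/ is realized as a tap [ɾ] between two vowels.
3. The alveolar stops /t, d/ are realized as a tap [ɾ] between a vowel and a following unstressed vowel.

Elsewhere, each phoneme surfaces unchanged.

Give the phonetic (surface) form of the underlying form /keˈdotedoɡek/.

[tʃeˈdoɾeɾodʒek]

/k/ — word-initial, before a front vowel — surfaces as [tʃ] (rule 1).
/e/ (between /k/ and /d/) is unaffected → [e].
/d/ (between /e/ and /o/) fails the environment for rule 3, so it stays [d].
/o/ (between /d/ and /t/): no rule targets it → [o].
/t/ — between /o/ and /e/, between a vowel and a following unstressed vowel — surfaces as [ɾ] (rule 3).
/e/ (between /t/ and /d/) is unaffected → [e].
/d/ — between /e/ and /o/, between a vowel and a following unstressed vowel — surfaces as [ɾ] (rule 3).
/o/ (between /d/ and /ɡ/) is unaffected → [o].
Rule 1 applies to /ɡ/ (between /o/ and /e/: before a front vowel) → [dʒ].
/e/ (between /ɡ/ and /k/) is unaffected → [e].
/k/ (word-final) is in the target of rule 1 but the environment (before a front vowel) is not met → [k].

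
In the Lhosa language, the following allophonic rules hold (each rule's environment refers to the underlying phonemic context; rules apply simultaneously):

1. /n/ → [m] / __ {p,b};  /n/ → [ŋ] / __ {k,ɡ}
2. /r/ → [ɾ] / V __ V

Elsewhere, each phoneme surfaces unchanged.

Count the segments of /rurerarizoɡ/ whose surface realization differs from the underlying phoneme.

3

Segments that undergo a rule: /r/ → [ɾ] (rule 2); /r/ → [ɾ] (rule 2); /r/ → [ɾ] (rule 2).
All other segments surface unchanged.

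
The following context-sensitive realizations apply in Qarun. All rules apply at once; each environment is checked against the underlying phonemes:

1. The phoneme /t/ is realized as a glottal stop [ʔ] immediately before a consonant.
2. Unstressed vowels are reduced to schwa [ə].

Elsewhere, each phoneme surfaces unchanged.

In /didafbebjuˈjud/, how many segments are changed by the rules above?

Segments that undergo a rule: /i/ → [ə] (rule 2); /a/ → [ə] (rule 2); /e/ → [ə] (rule 2); /u/ → [ə] (rule 2).
All other segments surface unchanged.

4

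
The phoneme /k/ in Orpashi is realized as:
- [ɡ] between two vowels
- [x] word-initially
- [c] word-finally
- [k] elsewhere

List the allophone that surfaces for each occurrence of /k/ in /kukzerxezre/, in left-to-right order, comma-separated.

Occurrence 1 (position 1): word-initially → [x].
Occurrence 2 (position 3): no conditioning environment matches → elsewhere allophone [k].

[x], [k]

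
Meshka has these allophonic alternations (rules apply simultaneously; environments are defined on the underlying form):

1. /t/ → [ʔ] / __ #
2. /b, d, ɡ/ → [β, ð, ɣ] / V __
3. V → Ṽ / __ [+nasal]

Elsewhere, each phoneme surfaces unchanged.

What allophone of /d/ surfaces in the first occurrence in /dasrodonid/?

[d]

/d/ (word-initial) fails the environment for rule 2, so it stays [d].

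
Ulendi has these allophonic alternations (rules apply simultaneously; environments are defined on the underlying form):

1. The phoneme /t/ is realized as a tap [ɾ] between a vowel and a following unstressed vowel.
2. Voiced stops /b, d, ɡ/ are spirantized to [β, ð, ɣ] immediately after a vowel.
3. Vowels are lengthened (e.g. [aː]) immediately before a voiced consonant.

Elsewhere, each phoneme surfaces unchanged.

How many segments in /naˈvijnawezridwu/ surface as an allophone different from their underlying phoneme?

Segments that undergo a rule: /a/ → [aː] (rule 3); /i/ → [iː] (rule 3); /a/ → [aː] (rule 3); /e/ → [eː] (rule 3); /i/ → [iː] (rule 3); /d/ → [ð] (rule 2).
All other segments surface unchanged.

6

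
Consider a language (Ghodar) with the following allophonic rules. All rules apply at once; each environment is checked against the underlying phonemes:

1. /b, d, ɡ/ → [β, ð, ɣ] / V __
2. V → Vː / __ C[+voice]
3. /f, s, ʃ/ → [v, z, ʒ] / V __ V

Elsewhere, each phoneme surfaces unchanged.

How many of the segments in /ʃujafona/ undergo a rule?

Segments that undergo a rule: /u/ → [uː] (rule 2); /f/ → [v] (rule 3); /o/ → [oː] (rule 2).
All other segments surface unchanged.

3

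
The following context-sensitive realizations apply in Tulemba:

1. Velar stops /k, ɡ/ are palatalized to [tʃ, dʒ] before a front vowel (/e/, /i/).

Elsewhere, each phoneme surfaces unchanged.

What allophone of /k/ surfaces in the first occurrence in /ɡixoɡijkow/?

[k]

/k/ (between /j/ and /o/) fails the environment for rule 1, so it stays [k].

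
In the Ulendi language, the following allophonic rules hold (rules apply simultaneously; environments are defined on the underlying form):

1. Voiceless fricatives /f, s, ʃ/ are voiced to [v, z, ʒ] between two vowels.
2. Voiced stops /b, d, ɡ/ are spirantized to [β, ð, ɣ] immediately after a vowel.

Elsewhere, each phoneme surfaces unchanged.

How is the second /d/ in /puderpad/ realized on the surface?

[ð]

/d/ — word-final, immediately after a vowel — surfaces as [ð] (rule 2).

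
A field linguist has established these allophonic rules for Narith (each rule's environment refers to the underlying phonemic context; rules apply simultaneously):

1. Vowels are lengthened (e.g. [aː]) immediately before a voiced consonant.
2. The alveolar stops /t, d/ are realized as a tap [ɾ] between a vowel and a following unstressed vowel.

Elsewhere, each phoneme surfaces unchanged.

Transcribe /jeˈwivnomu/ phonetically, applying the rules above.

/e/ meets the environment for rule 1 (before a voiced consonant) → [eː].
/i/ (between /w/ and /v/) occurs before a voiced consonant → [iː] by rule 1.
Rule 1 applies to /o/ (between /n/ and /m/: before a voiced consonant) → [oː].
/u/ (word-final) fails the environment for rule 1, so it stays [u].

[jeːˈwiːvnoːmu]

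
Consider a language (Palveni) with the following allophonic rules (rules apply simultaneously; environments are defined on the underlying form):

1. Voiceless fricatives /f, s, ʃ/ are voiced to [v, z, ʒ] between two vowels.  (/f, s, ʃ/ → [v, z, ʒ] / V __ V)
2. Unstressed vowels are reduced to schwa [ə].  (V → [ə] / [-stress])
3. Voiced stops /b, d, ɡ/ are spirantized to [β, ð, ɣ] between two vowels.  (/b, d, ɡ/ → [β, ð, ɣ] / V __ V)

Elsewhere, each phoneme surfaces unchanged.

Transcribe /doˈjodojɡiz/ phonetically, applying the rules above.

[dəˈjoðəjɡəz]

/d/ (word-initial): rule 3 targets it, but not between two vowels → unchanged [d].
/o/ (between /d/ and /j/): in an unstressed syllable, so rule 2 applies → [ə].
/j/ stays [j].
/o/ — between /j/ and /d/; rule 2 does not apply here → [o].
/d/ — between /o/ and /o/, between two vowels — surfaces as [ð] (rule 3).
Rule 2 applies to /o/ (between /d/ and /j/: in an unstressed syllable) → [ə].
/j/ (between /o/ and /ɡ/) is unaffected → [j].
/ɡ/ (between /j/ and /i/) fails the environment for rule 3, so it stays [ɡ].
/i/ (between /ɡ/ and /z/) occurs in an unstressed syllable → [ə] by rule 2.
/z/ stays [z].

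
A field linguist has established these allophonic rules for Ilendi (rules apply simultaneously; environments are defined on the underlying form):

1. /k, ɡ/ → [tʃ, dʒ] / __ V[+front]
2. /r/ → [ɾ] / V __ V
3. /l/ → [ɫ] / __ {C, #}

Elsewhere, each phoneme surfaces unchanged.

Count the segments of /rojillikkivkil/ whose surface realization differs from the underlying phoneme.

4

Segments that undergo a rule: /l/ → [ɫ] (rule 3); /k/ → [tʃ] (rule 1); /k/ → [tʃ] (rule 1); /l/ → [ɫ] (rule 3).
All other segments surface unchanged.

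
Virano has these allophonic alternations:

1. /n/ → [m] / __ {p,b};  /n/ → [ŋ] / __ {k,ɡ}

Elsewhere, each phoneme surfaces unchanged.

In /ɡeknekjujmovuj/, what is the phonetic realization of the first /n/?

[n]

/n/ (between /k/ and /e/) fails the environment for rule 1, so it stays [n].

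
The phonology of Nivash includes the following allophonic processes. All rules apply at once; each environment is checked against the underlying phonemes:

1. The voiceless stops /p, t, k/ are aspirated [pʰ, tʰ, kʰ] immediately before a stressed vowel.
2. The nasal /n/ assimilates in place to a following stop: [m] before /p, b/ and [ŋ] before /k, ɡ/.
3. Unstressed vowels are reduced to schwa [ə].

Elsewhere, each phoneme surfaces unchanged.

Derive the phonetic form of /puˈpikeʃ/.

[pəˈpʰikəʃ]

/p/ — word-initial; rule 1 does not apply here → [p].
/u/ (between /p/ and /p/) occurs in an unstressed syllable → [ə] by rule 3.
/p/ meets the environment for rule 1 (immediately before a stressed vowel) → [pʰ].
/i/ — between /p/ and /k/; rule 3 does not apply here → [i].
/k/ (between /i/ and /e/): rule 1 targets it, but not immediately before a stressed vowel → unchanged [k].
/e/ (between /k/ and /ʃ/): in an unstressed syllable, so rule 3 applies → [ə].
/ʃ/ — not in any rule's target class → [ʃ].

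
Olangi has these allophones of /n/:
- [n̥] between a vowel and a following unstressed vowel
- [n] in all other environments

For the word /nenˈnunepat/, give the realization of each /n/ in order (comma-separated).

Occurrence 1 (position 1): no conditioning environment matches → elsewhere allophone [n].
Occurrence 2 (position 3): no conditioning environment matches → elsewhere allophone [n].
Occurrence 3 (position 4): no conditioning environment matches → elsewhere allophone [n].
Occurrence 4 (position 6): between a vowel and a following unstressed vowel → [n̥].

[n], [n], [n], [n̥]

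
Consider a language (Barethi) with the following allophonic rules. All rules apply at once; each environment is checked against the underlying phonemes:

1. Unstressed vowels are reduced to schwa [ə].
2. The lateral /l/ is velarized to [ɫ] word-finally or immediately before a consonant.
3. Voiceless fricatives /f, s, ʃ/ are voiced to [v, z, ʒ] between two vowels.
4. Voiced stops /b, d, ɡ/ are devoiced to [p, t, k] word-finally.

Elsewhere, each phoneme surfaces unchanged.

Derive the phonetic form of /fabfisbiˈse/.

/f/ — word-initial; rule 3 does not apply here → [f].
/a/ (between /f/ and /b/) occurs in an unstressed syllable → [ə] by rule 1.
/b/ — between /a/ and /f/; rule 4 does not apply here → [b].
/f/ (between /b/ and /i/) is in the target of rule 3 but the environment (between two vowels) is not met → [f].
/i/ (between /f/ and /s/) occurs in an unstressed syllable → [ə] by rule 1.
/s/ — between /i/ and /b/; rule 3 does not apply here → [s].
/b/ — between /s/ and /i/; rule 4 does not apply here → [b].
/i/ — between /b/ and /s/, in an unstressed syllable — surfaces as [ə] (rule 1).
/s/ meets the environment for rule 3 (between two vowels) → [z].
/e/ (word-final) fails the environment for rule 1, so it stays [e].

[fəbfəsbəˈze]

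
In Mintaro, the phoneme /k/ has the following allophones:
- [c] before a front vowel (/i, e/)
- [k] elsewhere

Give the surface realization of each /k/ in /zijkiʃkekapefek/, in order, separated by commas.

Occurrence 1 (position 4): before a front vowel → [c].
Occurrence 2 (position 7): before a front vowel → [c].
Occurrence 3 (position 9): no conditioning environment matches → elsewhere allophone [k].
Occurrence 4 (position 15): no conditioning environment matches → elsewhere allophone [k].

[c], [c], [k], [k]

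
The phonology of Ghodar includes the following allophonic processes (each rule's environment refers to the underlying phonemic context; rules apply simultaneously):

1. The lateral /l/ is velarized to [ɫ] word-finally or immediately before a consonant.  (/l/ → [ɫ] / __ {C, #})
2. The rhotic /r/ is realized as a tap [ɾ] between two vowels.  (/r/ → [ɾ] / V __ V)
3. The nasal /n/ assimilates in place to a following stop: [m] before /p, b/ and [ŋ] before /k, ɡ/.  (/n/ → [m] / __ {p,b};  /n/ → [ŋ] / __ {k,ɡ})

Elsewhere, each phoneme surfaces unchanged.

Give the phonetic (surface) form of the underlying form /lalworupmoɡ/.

[laɫwoɾupmoɡ]

/l/ (word-initial): rule 1 targets it, but not word-finally or immediately before a consonant → unchanged [l].
/l/ meets the environment for rule 1 (word-finally or immediately before a consonant) → [ɫ].
Rule 2 applies to /r/ (between /o/ and /u/: between two vowels) → [ɾ].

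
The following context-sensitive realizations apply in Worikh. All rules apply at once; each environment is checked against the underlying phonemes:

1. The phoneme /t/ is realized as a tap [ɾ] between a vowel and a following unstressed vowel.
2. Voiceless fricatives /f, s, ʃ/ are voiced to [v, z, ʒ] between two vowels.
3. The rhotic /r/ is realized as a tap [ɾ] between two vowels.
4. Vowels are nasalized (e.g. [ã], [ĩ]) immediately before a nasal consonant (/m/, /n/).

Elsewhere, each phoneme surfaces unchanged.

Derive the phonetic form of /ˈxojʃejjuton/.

/o/ (between /x/ and /j/) fails the environment for rule 4, so it stays [o].
/ʃ/ (between /j/ and /e/) fails the environment for rule 2, so it stays [ʃ].
/e/ — between /ʃ/ and /j/; rule 4 does not apply here → [e].
/u/ (between /j/ and /t/) fails the environment for rule 4, so it stays [u].
/t/ — between /u/ and /o/, between a vowel and a following unstressed vowel — surfaces as [ɾ] (rule 1).
/o/ (between /t/ and /n/): before a nasal consonant, so rule 4 applies → [õ].

[ˈxojʃejjuɾõn]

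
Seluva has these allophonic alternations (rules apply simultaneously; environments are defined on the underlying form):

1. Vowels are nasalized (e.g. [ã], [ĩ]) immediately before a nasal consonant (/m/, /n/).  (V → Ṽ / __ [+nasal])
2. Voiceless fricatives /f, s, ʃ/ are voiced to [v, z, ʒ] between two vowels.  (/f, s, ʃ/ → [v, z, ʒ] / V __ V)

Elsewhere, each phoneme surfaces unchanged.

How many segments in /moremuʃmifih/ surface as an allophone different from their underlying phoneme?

Segments that undergo a rule: /e/ → [ẽ] (rule 1); /f/ → [v] (rule 2).
All other segments surface unchanged.

2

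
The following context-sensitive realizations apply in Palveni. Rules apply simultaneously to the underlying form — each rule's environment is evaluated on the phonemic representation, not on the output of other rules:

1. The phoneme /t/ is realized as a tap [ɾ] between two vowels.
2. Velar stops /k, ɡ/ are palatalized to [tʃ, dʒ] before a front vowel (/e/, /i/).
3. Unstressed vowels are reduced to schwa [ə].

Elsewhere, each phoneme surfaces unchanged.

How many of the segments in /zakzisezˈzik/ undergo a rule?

Segments that undergo a rule: /a/ → [ə] (rule 3); /i/ → [ə] (rule 3); /e/ → [ə] (rule 3).
All other segments surface unchanged.

3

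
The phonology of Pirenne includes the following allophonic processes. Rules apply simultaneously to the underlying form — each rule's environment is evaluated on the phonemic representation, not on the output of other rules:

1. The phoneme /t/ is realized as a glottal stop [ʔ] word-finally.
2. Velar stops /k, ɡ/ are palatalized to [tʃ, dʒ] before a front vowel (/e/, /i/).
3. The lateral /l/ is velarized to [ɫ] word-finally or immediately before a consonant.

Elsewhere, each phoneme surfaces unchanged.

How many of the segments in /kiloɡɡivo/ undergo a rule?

2

Segments that undergo a rule: /k/ → [tʃ] (rule 2); /ɡ/ → [dʒ] (rule 2).
All other segments surface unchanged.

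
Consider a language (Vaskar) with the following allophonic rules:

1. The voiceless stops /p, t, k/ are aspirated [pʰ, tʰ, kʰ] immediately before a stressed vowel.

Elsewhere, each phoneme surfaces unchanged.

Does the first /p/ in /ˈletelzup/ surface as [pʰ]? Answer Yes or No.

/p/ (word-final) fails the environment for rule 1, so it stays [p].
The actual realization is [p], not [pʰ].

No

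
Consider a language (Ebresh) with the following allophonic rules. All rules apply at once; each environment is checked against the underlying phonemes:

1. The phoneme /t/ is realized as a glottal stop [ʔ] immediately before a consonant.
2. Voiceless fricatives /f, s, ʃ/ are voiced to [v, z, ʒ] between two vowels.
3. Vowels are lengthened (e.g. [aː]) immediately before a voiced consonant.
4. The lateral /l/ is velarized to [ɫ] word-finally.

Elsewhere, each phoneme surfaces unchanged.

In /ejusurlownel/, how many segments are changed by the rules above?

Segments that undergo a rule: /e/ → [eː] (rule 3); /s/ → [z] (rule 2); /u/ → [uː] (rule 3); /o/ → [oː] (rule 3); /e/ → [eː] (rule 3); /l/ → [ɫ] (rule 4).
All other segments surface unchanged.

6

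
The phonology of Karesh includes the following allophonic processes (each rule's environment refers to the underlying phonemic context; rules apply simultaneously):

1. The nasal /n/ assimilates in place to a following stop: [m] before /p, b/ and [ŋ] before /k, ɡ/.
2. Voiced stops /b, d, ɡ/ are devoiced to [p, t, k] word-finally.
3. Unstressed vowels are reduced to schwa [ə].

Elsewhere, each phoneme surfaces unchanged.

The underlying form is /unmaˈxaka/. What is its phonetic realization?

[ənməˈxakə]

/u/ (word-initial) occurs in an unstressed syllable → [ə] by rule 3.
/n/ (between /u/ and /m/) is in the target of rule 1 but the environment (before a labial or velar stop) is not met → [n].
/m/ stays [m].
/a/ — between /m/ and /x/, in an unstressed syllable — surfaces as [ə] (rule 3).
/x/ (between /a/ and /a/): no rule targets it → [x].
/a/ — between /x/ and /k/; rule 3 does not apply here → [a].
/k/ — not in any rule's target class → [k].
/a/ (word-final) occurs in an unstressed syllable → [ə] by rule 3.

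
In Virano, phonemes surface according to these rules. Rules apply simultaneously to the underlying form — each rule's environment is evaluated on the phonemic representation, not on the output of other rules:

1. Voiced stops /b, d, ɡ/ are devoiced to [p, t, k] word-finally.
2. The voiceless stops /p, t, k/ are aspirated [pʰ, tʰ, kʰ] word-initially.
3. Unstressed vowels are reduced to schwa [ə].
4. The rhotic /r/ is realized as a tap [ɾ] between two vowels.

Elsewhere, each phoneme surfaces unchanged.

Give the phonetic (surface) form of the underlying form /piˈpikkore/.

[pʰəˈpikkəɾə]

/p/ (word-initial) occurs word-initially → [pʰ] by rule 2.
/i/ (between /p/ and /p/): in an unstressed syllable, so rule 3 applies → [ə].
/p/ (between /i/ and /i/) is in the target of rule 2 but the environment (word-initially) is not met → [p].
/i/ — between /p/ and /k/; rule 3 does not apply here → [i].
/k/ (between /i/ and /k/): rule 2 targets it, but not word-initially → unchanged [k].
/k/ (between /k/ and /o/): rule 2 targets it, but not word-initially → unchanged [k].
/o/ (between /k/ and /r/): in an unstressed syllable, so rule 3 applies → [ə].
Rule 4 applies to /r/ (between /o/ and /e/: between two vowels) → [ɾ].
/e/ (word-final): in an unstressed syllable, so rule 3 applies → [ə].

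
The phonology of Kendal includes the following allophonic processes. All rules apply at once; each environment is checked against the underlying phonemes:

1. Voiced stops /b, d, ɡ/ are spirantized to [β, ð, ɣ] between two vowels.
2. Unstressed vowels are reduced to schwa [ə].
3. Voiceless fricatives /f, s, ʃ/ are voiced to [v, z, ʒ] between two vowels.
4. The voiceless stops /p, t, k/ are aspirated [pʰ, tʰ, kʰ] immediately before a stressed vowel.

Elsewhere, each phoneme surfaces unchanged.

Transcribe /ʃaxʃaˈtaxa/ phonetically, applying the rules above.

[ʃəxʃəˈtʰaxə]

/ʃ/ (word-initial) fails the environment for rule 3, so it stays [ʃ].
/a/ (between /ʃ/ and /x/): in an unstressed syllable, so rule 2 applies → [ə].
/x/ (between /a/ and /ʃ/): no rule targets it → [x].
/ʃ/ (between /x/ and /a/) is in the target of rule 3 but the environment (between two vowels) is not met → [ʃ].
/a/ — between /ʃ/ and /t/, in an unstressed syllable — surfaces as [ə] (rule 2).
Rule 4 applies to /t/ (between /a/ and /a/: immediately before a stressed vowel) → [tʰ].
/a/ (between /t/ and /x/) is in the target of rule 2 but the environment (in an unstressed syllable) is not met → [a].
/x/ (between /a/ and /a/): no rule targets it → [x].
/a/ (word-final) occurs in an unstressed syllable → [ə] by rule 2.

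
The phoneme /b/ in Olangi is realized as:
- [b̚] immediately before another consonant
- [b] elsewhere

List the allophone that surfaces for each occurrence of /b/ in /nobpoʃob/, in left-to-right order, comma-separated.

[b̚], [b]

Occurrence 1 (position 3): immediately before another consonant → [b̚].
Occurrence 2 (position 8): no conditioning environment matches → elsewhere allophone [b].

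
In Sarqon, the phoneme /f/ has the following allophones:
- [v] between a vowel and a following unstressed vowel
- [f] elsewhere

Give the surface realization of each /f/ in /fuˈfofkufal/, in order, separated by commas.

[f], [f], [f], [v]

Occurrence 1 (position 1): no conditioning environment matches → elsewhere allophone [f].
Occurrence 2 (position 3): no conditioning environment matches → elsewhere allophone [f].
Occurrence 3 (position 5): no conditioning environment matches → elsewhere allophone [f].
Occurrence 4 (position 8): between a vowel and a following unstressed vowel → [v].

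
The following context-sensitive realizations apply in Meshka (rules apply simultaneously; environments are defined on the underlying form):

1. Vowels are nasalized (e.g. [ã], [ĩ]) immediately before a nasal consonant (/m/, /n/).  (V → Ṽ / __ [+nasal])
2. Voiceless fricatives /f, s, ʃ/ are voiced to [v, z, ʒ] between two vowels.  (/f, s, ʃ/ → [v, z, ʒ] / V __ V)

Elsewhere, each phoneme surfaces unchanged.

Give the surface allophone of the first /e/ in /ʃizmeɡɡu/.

[e]

/e/ (between /m/ and /ɡ/) is in the target of rule 1 but the environment (before a nasal consonant) is not met → [e].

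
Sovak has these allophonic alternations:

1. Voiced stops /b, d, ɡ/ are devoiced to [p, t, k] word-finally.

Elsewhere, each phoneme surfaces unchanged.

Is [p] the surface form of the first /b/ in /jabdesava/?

No

/b/ (between /a/ and /d/) fails the environment for rule 1, so it stays [b].
The actual realization is [b], not [p].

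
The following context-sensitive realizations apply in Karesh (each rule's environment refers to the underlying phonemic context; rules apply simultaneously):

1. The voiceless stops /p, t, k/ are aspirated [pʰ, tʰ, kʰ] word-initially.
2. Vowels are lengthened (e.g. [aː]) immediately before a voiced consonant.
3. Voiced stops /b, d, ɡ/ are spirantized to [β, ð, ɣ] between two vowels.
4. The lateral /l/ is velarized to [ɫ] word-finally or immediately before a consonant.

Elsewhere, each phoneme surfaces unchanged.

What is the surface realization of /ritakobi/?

[ritakoːβi]

/r/ (word-initial): no rule targets it → [r].
/i/ (between /r/ and /t/) fails the environment for rule 2, so it stays [i].
/t/ (between /i/ and /a/): rule 1 targets it, but not word-initially → unchanged [t].
/a/ (between /t/ and /k/) fails the environment for rule 2, so it stays [a].
/k/ — between /a/ and /o/; rule 1 does not apply here → [k].
Rule 2 applies to /o/ (between /k/ and /b/: before a voiced consonant) → [oː].
Rule 3 applies to /b/ (between /o/ and /i/: between two vowels) → [β].
/i/ (word-final) fails the environment for rule 2, so it stays [i].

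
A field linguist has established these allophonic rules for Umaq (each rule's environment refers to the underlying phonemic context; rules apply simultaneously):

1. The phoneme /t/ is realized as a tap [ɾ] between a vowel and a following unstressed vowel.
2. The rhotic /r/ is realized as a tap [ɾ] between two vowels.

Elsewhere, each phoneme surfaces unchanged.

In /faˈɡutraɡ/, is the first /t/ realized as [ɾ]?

No

/t/ (between /u/ and /r/) fails the environment for rule 1, so it stays [t].
The actual realization is [t], not [ɾ].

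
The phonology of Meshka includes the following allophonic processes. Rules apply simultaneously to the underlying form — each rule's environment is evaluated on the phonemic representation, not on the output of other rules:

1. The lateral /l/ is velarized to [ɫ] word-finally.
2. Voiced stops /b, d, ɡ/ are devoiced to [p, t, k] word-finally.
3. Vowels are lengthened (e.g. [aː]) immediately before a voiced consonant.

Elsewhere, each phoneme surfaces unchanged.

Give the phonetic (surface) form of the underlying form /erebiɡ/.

/e/ (word-initial): before a voiced consonant, so rule 3 applies → [eː].
/e/ (between /r/ and /b/) occurs before a voiced consonant → [eː] by rule 3.
/b/ (between /e/ and /i/) fails the environment for rule 2, so it stays [b].
Rule 3 applies to /i/ (between /b/ and /ɡ/: before a voiced consonant) → [iː].
/ɡ/ (word-final): word-finally, so rule 2 applies → [k].

[eːreːbiːk]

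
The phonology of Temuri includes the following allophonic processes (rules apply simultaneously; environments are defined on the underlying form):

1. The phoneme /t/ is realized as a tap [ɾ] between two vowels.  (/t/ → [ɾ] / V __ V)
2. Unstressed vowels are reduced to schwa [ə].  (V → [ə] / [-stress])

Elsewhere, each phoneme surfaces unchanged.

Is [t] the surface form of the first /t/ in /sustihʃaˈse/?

Yes

/t/ (between /s/ and /i/) is in the target of rule 1 but the environment (between two vowels) is not met → [t].
The actual realization is [t], which matches [t].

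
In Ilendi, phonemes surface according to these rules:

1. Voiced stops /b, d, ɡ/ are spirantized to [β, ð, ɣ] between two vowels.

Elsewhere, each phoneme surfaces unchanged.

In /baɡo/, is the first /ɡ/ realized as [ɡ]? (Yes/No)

/ɡ/ (between /a/ and /o/): between two vowels, so rule 1 applies → [ɣ].
The actual realization is [ɣ], not [ɡ].

No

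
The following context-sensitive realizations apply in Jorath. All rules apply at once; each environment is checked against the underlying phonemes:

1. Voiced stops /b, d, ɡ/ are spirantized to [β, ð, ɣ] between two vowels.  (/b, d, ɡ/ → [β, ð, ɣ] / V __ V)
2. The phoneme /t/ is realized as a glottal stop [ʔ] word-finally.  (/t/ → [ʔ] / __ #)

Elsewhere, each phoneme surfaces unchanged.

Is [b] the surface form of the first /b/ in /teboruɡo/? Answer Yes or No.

/b/ (between /e/ and /o/): between two vowels, so rule 1 applies → [β].
The actual realization is [β], not [b].

No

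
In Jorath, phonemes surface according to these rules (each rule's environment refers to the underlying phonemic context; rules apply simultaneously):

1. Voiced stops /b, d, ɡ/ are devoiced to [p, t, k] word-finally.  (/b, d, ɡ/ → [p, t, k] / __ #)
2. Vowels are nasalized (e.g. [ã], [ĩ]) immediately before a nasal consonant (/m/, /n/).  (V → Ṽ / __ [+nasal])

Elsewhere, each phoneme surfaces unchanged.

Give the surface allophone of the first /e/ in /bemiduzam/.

[ẽ]

/e/ — between /b/ and /m/, before a nasal consonant — surfaces as [ẽ] (rule 2).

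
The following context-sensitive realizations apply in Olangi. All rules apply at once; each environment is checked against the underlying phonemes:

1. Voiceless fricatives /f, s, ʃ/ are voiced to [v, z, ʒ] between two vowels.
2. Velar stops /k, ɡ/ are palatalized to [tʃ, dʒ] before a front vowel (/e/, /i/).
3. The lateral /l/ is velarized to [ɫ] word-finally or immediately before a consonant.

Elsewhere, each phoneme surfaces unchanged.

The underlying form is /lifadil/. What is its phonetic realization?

[livadiɫ]

/l/ (word-initial) is in the target of rule 3 but the environment (word-finally or immediately before a consonant) is not met → [l].
/i/ — not in any rule's target class → [i].
/f/ meets the environment for rule 1 (between two vowels) → [v].
/a/ stays [a].
/d/ (between /a/ and /i/): no rule targets it → [d].
/i/ — not in any rule's target class → [i].
/l/ meets the environment for rule 3 (word-finally or immediately before a consonant) → [ɫ].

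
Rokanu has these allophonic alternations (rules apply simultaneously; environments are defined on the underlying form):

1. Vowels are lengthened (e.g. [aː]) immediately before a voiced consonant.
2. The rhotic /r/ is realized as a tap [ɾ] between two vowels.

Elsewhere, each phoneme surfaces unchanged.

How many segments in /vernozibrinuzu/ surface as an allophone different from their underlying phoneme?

Segments that undergo a rule: /e/ → [eː] (rule 1); /o/ → [oː] (rule 1); /i/ → [iː] (rule 1); /i/ → [iː] (rule 1); /u/ → [uː] (rule 1).
All other segments surface unchanged.

5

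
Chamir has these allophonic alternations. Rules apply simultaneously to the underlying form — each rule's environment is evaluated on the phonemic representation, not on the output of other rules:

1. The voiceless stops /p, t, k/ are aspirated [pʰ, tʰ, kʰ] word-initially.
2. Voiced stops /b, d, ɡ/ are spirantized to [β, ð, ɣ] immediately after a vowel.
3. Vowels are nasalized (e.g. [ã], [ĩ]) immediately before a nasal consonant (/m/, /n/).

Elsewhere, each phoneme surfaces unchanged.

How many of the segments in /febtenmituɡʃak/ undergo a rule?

Segments that undergo a rule: /b/ → [β] (rule 2); /e/ → [ẽ] (rule 3); /ɡ/ → [ɣ] (rule 2).
All other segments surface unchanged.

3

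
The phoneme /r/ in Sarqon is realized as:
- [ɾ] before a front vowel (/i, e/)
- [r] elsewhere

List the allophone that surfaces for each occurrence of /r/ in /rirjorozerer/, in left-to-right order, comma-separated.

[ɾ], [r], [r], [ɾ], [r]

Occurrence 1 (position 1): before a front vowel (/i, e/) → [ɾ].
Occurrence 2 (position 3): no conditioning environment matches → elsewhere allophone [r].
Occurrence 3 (position 6): no conditioning environment matches → elsewhere allophone [r].
Occurrence 4 (position 10): before a front vowel (/i, e/) → [ɾ].
Occurrence 5 (position 12): no conditioning environment matches → elsewhere allophone [r].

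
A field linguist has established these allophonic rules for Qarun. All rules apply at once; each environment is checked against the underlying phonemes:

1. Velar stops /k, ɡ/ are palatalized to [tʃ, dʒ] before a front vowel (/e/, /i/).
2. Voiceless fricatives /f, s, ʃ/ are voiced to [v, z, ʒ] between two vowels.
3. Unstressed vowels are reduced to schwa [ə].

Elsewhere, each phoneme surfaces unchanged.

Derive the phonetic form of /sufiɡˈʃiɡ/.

[səvəɡˈʃiɡ]

/s/ — word-initial; rule 2 does not apply here → [s].
/u/ (between /s/ and /f/) occurs in an unstressed syllable → [ə] by rule 3.
/f/ (between /u/ and /i/): between two vowels, so rule 2 applies → [v].
/i/ meets the environment for rule 3 (in an unstressed syllable) → [ə].
/ɡ/ (between /i/ and /ʃ/) is in the target of rule 1 but the environment (before a front vowel) is not met → [ɡ].
/ʃ/ (between /ɡ/ and /i/): rule 2 targets it, but not between two vowels → unchanged [ʃ].
/i/ — between /ʃ/ and /ɡ/; rule 3 does not apply here → [i].
/ɡ/ (word-final): rule 1 targets it, but not before a front vowel → unchanged [ɡ].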